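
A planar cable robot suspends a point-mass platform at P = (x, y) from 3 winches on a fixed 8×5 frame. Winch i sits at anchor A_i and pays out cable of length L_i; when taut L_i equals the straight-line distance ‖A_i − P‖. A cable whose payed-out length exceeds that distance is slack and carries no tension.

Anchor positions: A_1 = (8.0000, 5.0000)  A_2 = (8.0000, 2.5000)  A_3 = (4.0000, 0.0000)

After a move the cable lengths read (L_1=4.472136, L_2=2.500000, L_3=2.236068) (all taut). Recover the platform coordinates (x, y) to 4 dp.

circle eqns → linear via eq_j − eq_1; set q_j = A_j·A_j − L_j²
q_1 = 64.0000+25.0000−20.0000 = 69.0000
0.0000·x + 5.0000·y = q_1−q_2 = 5.0000
8.0000·x + 10.0000·y = q_1−q_3 = 58.0000
solve first two rows → x=6.0000, y=1.0000

(6.0000, 1.0000)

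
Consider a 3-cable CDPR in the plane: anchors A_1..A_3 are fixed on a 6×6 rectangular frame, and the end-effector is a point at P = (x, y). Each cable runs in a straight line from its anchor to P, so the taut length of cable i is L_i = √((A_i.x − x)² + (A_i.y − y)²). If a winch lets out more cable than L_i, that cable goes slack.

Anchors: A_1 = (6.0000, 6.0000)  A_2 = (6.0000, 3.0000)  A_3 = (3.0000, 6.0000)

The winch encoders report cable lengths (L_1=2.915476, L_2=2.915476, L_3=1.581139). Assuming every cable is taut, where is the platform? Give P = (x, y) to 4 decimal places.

circle eqns → linear via eq_j − eq_1; set q_j = A_j·A_j − L_j²
q_1 = 36.0000+36.0000−8.5000 = 63.5000
0.0000·x + 6.0000·y = q_1−q_2 = 27.0000
6.0000·x + 0.0000·y = q_1−q_3 = 21.0000
solve first two rows → x=3.5000, y=4.5000

(3.5000, 4.5000)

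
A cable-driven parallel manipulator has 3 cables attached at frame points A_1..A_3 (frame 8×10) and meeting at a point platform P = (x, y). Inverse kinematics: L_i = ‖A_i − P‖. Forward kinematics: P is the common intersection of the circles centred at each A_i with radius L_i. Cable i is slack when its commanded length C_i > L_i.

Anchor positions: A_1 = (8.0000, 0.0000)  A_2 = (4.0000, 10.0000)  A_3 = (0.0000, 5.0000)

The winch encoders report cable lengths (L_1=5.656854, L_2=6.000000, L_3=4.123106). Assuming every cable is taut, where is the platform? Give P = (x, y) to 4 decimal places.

each cable: (A_i−P)·(A_i−P) = L_i²; let c_i = ‖A_i‖²−L_i²
c_1 = 64.0000+0.0000−32.0000 = 32.0000
row 1: 8.0000x − 20.0000y = -48.0000  (c_2=80.0000)
row 2: 16.0000x − 10.0000y = 24.0000  (c_3=8.0000)
Cramer on rows 1–2 → x = 4.0000, y = 4.0000

(4.0000, 4.0000)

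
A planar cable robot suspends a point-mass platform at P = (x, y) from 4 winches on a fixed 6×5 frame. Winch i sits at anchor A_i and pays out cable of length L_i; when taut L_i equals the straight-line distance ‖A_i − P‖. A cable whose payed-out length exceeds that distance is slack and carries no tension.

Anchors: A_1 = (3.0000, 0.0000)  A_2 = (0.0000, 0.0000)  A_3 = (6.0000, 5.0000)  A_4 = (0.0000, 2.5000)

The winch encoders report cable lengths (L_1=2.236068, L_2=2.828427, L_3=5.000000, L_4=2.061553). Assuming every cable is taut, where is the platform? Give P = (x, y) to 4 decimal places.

(2.0000, 2.0000)

each cable: (A_i−P)·(A_i−P) = L_i²; let k_i = ‖A_i‖²−L_i²
k_1 = 9.0000+0.0000−5.0000 = 4.0000
row 1: 6.0000x + 0.0000y = 12.0000  (k_2=-8.0000)
row 2: -6.0000x − 10.0000y = -32.0000  (k_3=36.0000)
row 3: 6.0000x − 5.0000y = 2.0000  (k_4=2.0000)
Cramer on rows 1–2 → x = 2.0000, y = 2.0000
check cable 4: ‖A_4−P‖² = 4.2500 ≈ L_4² = 4.2500 ✓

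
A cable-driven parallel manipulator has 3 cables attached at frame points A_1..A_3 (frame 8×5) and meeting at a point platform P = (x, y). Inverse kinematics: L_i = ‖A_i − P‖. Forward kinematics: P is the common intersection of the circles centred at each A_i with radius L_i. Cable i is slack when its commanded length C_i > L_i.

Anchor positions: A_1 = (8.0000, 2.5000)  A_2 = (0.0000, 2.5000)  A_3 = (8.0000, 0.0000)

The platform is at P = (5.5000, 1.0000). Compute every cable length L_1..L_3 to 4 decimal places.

cable 1: Δx=2.5000, Δy=1.5000; L_1 = √(Δx²+Δy²) = 2.9155
cable 2: Δx=-5.5000, Δy=1.5000; L_2 = √(Δx²+Δy²) = 5.7009
cable 3: Δx=2.5000, Δy=-1.0000; L_3 = √(Δx²+Δy²) = 2.6926

(2.9155, 5.7009, 2.6926)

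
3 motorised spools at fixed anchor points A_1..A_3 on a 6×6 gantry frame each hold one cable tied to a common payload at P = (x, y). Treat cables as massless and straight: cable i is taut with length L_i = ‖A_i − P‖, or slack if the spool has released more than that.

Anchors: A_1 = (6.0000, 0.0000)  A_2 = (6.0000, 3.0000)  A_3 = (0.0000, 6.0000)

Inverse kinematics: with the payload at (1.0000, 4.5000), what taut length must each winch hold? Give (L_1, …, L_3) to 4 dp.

(6.7268, 5.2202, 1.8028)

L_1: Δ = A_1−P = (5.0000, -4.5000) → ‖Δ‖ = √45.2500 = 6.7268
L_2: Δ = A_2−P = (5.0000, -1.5000) → ‖Δ‖ = √27.2500 = 5.2202
L_3: Δ = A_3−P = (-1.0000, 1.5000) → ‖Δ‖ = √3.2500 = 1.8028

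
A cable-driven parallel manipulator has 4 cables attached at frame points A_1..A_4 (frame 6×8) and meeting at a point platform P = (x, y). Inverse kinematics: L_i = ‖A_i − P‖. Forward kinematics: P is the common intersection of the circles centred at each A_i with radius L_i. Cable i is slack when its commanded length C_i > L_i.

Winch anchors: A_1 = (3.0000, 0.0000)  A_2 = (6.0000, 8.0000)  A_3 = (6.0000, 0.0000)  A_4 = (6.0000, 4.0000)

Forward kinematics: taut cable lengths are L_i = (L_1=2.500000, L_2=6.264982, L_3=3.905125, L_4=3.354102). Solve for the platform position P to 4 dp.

(3.0000, 2.5000)

circle eqns → linear via eq_j − eq_1; set k_j = A_j·A_j − L_j²
k_1 = 9.0000+0.0000−6.2500 = 2.7500
-6.0000·x − 16.0000·y = k_1−k_2 = -58.0000
-6.0000·x + 0.0000·y = k_1−k_3 = -18.0000
-6.0000·x − 8.0000·y = k_1−k_4 = -38.0000
solve first two rows → x=3.0000, y=2.5000
check cable 4: ‖A_4−P‖² = 11.2500 ≈ L_4² = 11.2500 ✓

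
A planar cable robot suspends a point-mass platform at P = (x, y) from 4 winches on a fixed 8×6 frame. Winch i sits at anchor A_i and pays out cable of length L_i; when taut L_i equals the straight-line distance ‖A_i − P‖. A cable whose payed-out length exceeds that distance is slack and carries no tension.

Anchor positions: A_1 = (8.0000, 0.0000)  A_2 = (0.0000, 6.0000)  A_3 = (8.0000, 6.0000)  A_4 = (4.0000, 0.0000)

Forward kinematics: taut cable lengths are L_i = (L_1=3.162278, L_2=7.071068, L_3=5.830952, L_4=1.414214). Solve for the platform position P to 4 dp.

(5.0000, 1.0000)

expand ‖A_i−P‖²=L_i² and subtract eq 1 (c_i ≔ ‖A_i‖²−L_i²)
c_1 = 64.0000+0.0000−10.0000 = 54.0000
eq1−eq2 → [16.0000  -12.0000]·P = 68.0000
eq1−eq3 → [0.0000  -12.0000]·P = -12.0000
eq1−eq4 → [8.0000  0.0000]·P = 40.0000
2×2 solve → P = (5.0000, 1.0000)
check cable 4: ‖A_4−P‖² = 2.0000 ≈ L_4² = 2.0000 ✓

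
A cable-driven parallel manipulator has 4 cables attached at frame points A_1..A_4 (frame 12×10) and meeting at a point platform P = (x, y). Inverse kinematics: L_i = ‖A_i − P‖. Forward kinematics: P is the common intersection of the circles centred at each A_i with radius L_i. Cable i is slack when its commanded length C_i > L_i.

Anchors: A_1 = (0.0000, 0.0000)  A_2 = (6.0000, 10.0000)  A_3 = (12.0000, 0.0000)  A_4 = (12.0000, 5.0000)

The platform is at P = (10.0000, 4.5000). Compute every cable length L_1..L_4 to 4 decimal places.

cable 1: Δx=-10.0000, Δy=-4.5000; L_1 = √(Δx²+Δy²) = 10.9659
cable 2: Δx=-4.0000, Δy=5.5000; L_2 = √(Δx²+Δy²) = 6.8007
cable 3: Δx=2.0000, Δy=-4.5000; L_3 = √(Δx²+Δy²) = 4.9244
cable 4: Δx=2.0000, Δy=0.5000; L_4 = √(Δx²+Δy²) = 2.0616

(10.9659, 6.8007, 4.9244, 2.0616)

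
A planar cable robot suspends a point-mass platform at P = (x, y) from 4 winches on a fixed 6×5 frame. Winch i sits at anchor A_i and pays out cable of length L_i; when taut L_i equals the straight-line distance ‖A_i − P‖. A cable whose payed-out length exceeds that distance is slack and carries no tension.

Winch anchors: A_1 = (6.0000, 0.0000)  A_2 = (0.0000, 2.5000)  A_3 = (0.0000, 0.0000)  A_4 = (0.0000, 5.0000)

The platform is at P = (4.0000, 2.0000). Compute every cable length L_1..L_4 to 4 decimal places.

(2.8284, 4.0311, 4.4721, 5.0000)

cable 1: Δx=2.0000, Δy=-2.0000; L_1 = √(Δx²+Δy²) = 2.8284
cable 2: Δx=-4.0000, Δy=0.5000; L_2 = √(Δx²+Δy²) = 4.0311
cable 3: Δx=-4.0000, Δy=-2.0000; L_3 = √(Δx²+Δy²) = 4.4721
cable 4: Δx=-4.0000, Δy=3.0000; L_4 = √(Δx²+Δy²) = 5.0000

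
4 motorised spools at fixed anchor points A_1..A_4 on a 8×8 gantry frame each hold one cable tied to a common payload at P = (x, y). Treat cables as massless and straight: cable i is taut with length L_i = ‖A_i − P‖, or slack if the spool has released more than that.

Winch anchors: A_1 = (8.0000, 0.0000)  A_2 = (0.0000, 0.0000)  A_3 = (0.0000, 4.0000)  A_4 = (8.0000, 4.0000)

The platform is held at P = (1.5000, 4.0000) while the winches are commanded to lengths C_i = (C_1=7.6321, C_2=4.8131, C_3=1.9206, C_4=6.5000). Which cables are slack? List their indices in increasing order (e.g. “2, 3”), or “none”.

cable 1: √((6.5000)²+(-4.0000)²)=7.6322, C_1=7.6321: taut
cable 2: √((-1.5000)²+(-4.0000)²)=4.2720, C_2=4.8131: slack
cable 3: √((-1.5000)²+(0.0000)²)=1.5000, C_3=1.9206: slack
cable 4: √((6.5000)²+(0.0000)²)=6.5000, C_4=6.5000: taut

2, 3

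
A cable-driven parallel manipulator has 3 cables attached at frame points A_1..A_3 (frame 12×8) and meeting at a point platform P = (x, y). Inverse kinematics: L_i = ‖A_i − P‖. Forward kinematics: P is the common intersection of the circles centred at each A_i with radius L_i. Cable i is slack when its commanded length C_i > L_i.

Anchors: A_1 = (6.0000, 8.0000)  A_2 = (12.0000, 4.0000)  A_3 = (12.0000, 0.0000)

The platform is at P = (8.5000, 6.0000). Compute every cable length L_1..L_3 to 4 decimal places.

L_1 = √((6.0000−8.5000)² + (8.0000−6.0000)²) = 3.2016
L_2 = √((12.0000−8.5000)² + (4.0000−6.0000)²) = 4.0311
L_3 = √((12.0000−8.5000)² + (0.0000−6.0000)²) = 6.9462

(3.2016, 4.0311, 6.9462)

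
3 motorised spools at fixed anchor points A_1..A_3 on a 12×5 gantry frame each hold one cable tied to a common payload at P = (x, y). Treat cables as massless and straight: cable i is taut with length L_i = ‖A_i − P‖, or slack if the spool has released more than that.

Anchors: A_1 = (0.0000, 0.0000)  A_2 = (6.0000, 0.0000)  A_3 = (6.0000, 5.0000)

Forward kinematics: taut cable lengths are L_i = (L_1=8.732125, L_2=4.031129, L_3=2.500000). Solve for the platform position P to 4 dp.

each cable: (A_i−P)·(A_i−P) = L_i²; let q_i = ‖A_i‖²−L_i²
q_1 = 0.0000+0.0000−76.2500 = -76.2500
row 1: -12.0000x + 0.0000y = -96.0000  (q_2=19.7500)
row 2: -12.0000x − 10.0000y = -131.0000  (q_3=54.7500)
Cramer on rows 1–2 → x = 8.0000, y = 3.5000

(8.0000, 3.5000)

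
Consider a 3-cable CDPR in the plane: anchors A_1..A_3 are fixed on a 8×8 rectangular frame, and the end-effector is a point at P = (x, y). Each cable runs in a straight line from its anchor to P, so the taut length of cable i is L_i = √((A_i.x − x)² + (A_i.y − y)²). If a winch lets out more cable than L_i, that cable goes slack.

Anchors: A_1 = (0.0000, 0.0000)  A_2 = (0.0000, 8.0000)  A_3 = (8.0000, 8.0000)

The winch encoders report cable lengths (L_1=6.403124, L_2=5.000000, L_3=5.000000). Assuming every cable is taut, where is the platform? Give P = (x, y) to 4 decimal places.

(4.0000, 5.0000)

expand ‖A_i−P‖²=L_i² and subtract eq 1 (c_i ≔ ‖A_i‖²−L_i²)
c_1 = 0.0000+0.0000−41.0000 = -41.0000
eq1−eq2 → [0.0000  -16.0000]·P = -80.0000
eq1−eq3 → [-16.0000  -16.0000]·P = -144.0000
2×2 solve → P = (4.0000, 5.0000)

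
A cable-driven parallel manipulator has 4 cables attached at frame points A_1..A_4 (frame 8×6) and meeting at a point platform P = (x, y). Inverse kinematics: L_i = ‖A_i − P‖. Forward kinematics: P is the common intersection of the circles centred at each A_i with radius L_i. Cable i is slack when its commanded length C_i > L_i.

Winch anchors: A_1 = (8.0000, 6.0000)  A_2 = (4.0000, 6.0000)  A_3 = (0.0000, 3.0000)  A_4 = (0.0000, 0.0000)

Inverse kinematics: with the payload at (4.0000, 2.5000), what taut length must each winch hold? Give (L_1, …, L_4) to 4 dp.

(5.3151, 3.5000, 4.0311, 4.7170)

L_1 = √((8.0000−4.0000)² + (6.0000−2.5000)²) = 5.3151
L_2 = √((4.0000−4.0000)² + (6.0000−2.5000)²) = 3.5000
L_3 = √((0.0000−4.0000)² + (3.0000−2.5000)²) = 4.0311
L_4 = √((0.0000−4.0000)² + (0.0000−2.5000)²) = 4.7170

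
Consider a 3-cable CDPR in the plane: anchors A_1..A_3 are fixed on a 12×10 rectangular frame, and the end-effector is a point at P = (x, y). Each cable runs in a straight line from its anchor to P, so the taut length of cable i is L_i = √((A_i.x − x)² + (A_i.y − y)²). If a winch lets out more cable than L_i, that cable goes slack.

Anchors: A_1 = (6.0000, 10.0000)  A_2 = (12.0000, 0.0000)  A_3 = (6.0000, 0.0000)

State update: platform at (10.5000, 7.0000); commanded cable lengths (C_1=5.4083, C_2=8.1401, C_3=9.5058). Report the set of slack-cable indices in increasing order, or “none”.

2, 3

cable 1: √((-4.5000)²+(3.0000)²)=5.4083, C_1=5.4083: taut
cable 2: √((1.5000)²+(-7.0000)²)=7.1589, C_2=8.1401: slack
cable 3: √((-4.5000)²+(-7.0000)²)=8.3217, C_3=9.5058: slack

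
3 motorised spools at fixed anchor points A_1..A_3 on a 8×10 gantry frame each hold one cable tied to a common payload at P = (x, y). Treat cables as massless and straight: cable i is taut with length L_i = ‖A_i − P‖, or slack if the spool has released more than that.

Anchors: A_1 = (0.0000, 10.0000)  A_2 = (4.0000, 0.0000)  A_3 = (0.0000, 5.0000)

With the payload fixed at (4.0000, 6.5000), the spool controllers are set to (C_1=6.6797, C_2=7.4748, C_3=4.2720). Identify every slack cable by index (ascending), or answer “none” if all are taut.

1, 2

cable 1: √((-4.0000)²+(3.5000)²)=5.3151, C_1=6.6797: slack
cable 2: √((0.0000)²+(-6.5000)²)=6.5000, C_2=7.4748: slack
cable 3: √((-4.0000)²+(-1.5000)²)=4.2720, C_3=4.2720: taut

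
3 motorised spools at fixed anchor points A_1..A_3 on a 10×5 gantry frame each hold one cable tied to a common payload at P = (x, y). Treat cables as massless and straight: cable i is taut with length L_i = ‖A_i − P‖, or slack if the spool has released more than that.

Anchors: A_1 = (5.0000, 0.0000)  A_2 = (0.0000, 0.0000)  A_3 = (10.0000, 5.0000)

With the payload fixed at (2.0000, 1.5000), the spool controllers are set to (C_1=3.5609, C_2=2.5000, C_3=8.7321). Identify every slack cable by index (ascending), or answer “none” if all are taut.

1

cable 1: L_1 = ‖A_1−P‖ = 3.3541;  C_1 = 3.5609 → slack
cable 2: L_2 = ‖A_2−P‖ = 2.5000;  C_2 = 2.5000 → taut
cable 3: L_3 = ‖A_3−P‖ = 8.7321;  C_3 = 8.7321 → taut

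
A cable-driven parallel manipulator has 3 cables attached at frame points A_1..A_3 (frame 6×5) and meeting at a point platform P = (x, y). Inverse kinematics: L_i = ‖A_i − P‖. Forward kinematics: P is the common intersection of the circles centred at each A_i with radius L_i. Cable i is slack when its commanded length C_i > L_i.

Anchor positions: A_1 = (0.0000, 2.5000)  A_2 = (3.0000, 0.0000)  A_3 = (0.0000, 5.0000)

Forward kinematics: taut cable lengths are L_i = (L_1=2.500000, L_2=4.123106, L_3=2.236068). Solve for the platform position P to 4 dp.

(2.0000, 4.0000)

each cable: (A_i−P)·(A_i−P) = L_i²; let k_i = ‖A_i‖²−L_i²
k_1 = 0.0000+6.2500−6.2500 = 0.0000
row 1: -6.0000x + 5.0000y = 8.0000  (k_2=-8.0000)
row 2: 0.0000x − 5.0000y = -20.0000  (k_3=20.0000)
Cramer on rows 1–2 → x = 2.0000, y = 4.0000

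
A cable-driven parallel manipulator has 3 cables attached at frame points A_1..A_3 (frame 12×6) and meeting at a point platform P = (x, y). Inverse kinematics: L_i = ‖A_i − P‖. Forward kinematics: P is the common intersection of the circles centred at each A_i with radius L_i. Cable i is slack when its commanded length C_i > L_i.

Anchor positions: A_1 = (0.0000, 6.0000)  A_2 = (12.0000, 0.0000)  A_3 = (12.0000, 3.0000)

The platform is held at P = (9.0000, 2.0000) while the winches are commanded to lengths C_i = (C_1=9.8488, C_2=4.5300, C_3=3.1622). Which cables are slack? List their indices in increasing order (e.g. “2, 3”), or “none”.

2

i=1: geometric 9.8489 vs commanded 9.8488 ⇒ taut
i=2: geometric 3.6056 vs commanded 4.5300 ⇒ slack
i=3: geometric 3.1623 vs commanded 3.1622 ⇒ taut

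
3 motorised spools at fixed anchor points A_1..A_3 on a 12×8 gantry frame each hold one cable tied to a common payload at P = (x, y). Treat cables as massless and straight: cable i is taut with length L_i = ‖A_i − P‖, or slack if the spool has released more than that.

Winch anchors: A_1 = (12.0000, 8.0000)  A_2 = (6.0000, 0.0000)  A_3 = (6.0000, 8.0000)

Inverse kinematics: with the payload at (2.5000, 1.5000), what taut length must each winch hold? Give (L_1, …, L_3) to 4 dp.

(11.5109, 3.8079, 7.3824)

L_1 = √((12.0000−2.5000)² + (8.0000−1.5000)²) = 11.5109
L_2 = √((6.0000−2.5000)² + (0.0000−1.5000)²) = 3.8079
L_3 = √((6.0000−2.5000)² + (8.0000−1.5000)²) = 7.3824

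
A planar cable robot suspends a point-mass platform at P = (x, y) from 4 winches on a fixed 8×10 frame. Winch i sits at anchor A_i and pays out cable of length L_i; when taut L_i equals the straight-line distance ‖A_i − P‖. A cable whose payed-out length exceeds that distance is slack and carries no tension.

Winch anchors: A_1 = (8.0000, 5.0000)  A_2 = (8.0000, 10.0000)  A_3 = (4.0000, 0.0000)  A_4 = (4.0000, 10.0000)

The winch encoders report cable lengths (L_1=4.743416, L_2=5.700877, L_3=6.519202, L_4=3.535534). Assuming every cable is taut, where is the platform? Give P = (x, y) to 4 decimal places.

(3.5000, 6.5000)

circle eqns → linear via eq_j − eq_1; set q_j = A_j·A_j − L_j²
q_1 = 64.0000+25.0000−22.5000 = 66.5000
0.0000·x − 10.0000·y = q_1−q_2 = -65.0000
8.0000·x + 10.0000·y = q_1−q_3 = 93.0000
8.0000·x − 10.0000·y = q_1−q_4 = -37.0000
solve first two rows → x=3.5000, y=6.5000
check cable 4: ‖A_4−P‖² = 12.5000 ≈ L_4² = 12.5000 ✓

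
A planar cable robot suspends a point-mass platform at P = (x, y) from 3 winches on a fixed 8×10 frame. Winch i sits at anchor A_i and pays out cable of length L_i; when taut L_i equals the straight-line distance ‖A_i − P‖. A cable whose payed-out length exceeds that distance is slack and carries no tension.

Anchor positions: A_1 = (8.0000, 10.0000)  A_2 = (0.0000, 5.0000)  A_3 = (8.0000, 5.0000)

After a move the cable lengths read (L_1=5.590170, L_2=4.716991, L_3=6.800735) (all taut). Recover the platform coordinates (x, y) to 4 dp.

circle eqns → linear via eq_j − eq_1; set q_j = A_j·A_j − L_j²
q_1 = 64.0000+100.0000−31.2500 = 132.7500
16.0000·x + 10.0000·y = q_1−q_2 = 130.0000
0.0000·x + 10.0000·y = q_1−q_3 = 90.0000
solve first two rows → x=2.5000, y=9.0000

(2.5000, 9.0000)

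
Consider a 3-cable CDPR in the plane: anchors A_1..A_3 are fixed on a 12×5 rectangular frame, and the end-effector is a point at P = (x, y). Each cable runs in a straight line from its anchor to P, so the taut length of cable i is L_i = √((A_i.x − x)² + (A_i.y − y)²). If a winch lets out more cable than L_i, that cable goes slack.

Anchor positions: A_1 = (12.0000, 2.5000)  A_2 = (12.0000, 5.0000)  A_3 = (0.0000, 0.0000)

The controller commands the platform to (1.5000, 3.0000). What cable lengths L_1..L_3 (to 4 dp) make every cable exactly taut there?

L_1 = √((12.0000−1.5000)² + (2.5000−3.0000)²) = 10.5119
L_2 = √((12.0000−1.5000)² + (5.0000−3.0000)²) = 10.6888
L_3 = √((0.0000−1.5000)² + (0.0000−3.0000)²) = 3.3541

(10.5119, 10.6888, 3.3541)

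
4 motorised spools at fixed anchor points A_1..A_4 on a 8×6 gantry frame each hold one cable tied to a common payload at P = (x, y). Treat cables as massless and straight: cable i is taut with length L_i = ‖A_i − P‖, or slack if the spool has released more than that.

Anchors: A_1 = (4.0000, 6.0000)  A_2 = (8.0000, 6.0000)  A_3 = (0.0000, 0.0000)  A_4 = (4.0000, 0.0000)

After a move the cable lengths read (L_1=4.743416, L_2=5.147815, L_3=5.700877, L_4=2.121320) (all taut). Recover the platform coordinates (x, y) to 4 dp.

each cable: (A_i−P)·(A_i−P) = L_i²; let k_i = ‖A_i‖²−L_i²
k_1 = 16.0000+36.0000−22.5000 = 29.5000
row 1: -8.0000x + 0.0000y = -44.0000  (k_2=73.5000)
row 2: 8.0000x + 12.0000y = 62.0000  (k_3=-32.5000)
row 3: 0.0000x + 12.0000y = 18.0000  (k_4=11.5000)
Cramer on rows 1–2 → x = 5.5000, y = 1.5000
check cable 4: ‖A_4−P‖² = 4.5000 ≈ L_4² = 4.5000 ✓

(5.5000, 1.5000)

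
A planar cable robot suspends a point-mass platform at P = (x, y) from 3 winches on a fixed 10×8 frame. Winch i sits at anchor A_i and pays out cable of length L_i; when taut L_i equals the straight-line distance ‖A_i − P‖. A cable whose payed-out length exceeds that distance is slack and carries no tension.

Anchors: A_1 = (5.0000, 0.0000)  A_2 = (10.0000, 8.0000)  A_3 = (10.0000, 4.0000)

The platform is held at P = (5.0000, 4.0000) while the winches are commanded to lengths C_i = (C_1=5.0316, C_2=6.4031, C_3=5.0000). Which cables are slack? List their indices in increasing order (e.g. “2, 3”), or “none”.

cable 1: L_1 = ‖A_1−P‖ = 4.0000;  C_1 = 5.0316 → slack
cable 2: L_2 = ‖A_2−P‖ = 6.4031;  C_2 = 6.4031 → taut
cable 3: L_3 = ‖A_3−P‖ = 5.0000;  C_3 = 5.0000 → taut

1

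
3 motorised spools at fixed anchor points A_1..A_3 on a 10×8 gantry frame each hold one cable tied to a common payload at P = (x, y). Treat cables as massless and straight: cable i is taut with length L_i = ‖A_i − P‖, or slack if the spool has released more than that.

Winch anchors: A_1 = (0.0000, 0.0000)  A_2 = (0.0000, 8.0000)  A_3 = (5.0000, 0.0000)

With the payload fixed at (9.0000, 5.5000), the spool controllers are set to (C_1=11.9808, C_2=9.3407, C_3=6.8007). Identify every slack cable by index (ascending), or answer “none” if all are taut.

i=1: geometric 10.5475 vs commanded 11.9808 ⇒ slack
i=2: geometric 9.3408 vs commanded 9.3407 ⇒ taut
i=3: geometric 6.8007 vs commanded 6.8007 ⇒ taut

1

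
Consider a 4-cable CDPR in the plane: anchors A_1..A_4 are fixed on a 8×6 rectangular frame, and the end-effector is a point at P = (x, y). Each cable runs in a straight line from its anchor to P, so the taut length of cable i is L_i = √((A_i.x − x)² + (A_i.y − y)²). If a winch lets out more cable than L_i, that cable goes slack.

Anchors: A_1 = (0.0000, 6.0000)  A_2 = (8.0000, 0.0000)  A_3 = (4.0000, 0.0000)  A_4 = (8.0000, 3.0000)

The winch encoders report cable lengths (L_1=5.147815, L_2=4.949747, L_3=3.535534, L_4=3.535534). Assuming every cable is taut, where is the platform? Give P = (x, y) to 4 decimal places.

each cable: (A_i−P)·(A_i−P) = L_i²; let k_i = ‖A_i‖²−L_i²
k_1 = 0.0000+36.0000−26.5000 = 9.5000
row 1: -16.0000x + 12.0000y = -30.0000  (k_2=39.5000)
row 2: -8.0000x + 12.0000y = 6.0000  (k_3=3.5000)
row 3: -16.0000x + 6.0000y = -51.0000  (k_4=60.5000)
Cramer on rows 1–2 → x = 4.5000, y = 3.5000
check cable 4: ‖A_4−P‖² = 12.5000 ≈ L_4² = 12.5000 ✓

(4.5000, 3.5000)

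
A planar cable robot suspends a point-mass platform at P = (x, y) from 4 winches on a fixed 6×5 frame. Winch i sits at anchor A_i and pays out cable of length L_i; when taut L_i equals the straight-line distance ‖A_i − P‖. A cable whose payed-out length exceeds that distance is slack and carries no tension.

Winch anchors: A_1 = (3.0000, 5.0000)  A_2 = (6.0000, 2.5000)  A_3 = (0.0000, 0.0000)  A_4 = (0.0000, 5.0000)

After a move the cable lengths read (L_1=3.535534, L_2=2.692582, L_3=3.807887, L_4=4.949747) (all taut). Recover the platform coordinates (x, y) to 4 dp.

each cable: (A_i−P)·(A_i−P) = L_i²; let k_i = ‖A_i‖²−L_i²
k_1 = 9.0000+25.0000−12.5000 = 21.5000
row 1: -6.0000x + 5.0000y = -13.5000  (k_2=35.0000)
row 2: 6.0000x + 10.0000y = 36.0000  (k_3=-14.5000)
row 3: 6.0000x + 0.0000y = 21.0000  (k_4=0.5000)
Cramer on rows 1–2 → x = 3.5000, y = 1.5000
check cable 4: ‖A_4−P‖² = 24.5000 ≈ L_4² = 24.5000 ✓

(3.5000, 1.5000)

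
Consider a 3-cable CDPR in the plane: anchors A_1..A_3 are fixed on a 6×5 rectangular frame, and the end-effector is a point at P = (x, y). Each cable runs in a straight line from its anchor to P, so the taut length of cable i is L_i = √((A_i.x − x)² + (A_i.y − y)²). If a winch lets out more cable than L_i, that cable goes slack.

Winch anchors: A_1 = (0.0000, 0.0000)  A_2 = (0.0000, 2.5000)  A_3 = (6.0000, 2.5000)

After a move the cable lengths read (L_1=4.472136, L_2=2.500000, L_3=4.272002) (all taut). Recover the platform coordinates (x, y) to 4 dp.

circle eqns → linear via eq_j − eq_1; set c_j = A_j·A_j − L_j²
c_1 = 0.0000+0.0000−20.0000 = -20.0000
0.0000·x − 5.0000·y = c_1−c_2 = -20.0000
-12.0000·x − 5.0000·y = c_1−c_3 = -44.0000
solve first two rows → x=2.0000, y=4.0000

(2.0000, 4.0000)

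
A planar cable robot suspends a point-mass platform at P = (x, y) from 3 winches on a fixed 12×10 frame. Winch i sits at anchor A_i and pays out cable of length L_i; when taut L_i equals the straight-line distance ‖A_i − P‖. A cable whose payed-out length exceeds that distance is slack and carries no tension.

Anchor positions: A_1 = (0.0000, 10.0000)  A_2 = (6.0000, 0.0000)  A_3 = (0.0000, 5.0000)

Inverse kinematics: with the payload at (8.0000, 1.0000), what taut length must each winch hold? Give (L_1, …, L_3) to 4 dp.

cable 1: Δx=-8.0000, Δy=9.0000; L_1 = √(Δx²+Δy²) = 12.0416
cable 2: Δx=-2.0000, Δy=-1.0000; L_2 = √(Δx²+Δy²) = 2.2361
cable 3: Δx=-8.0000, Δy=4.0000; L_3 = √(Δx²+Δy²) = 8.9443

(12.0416, 2.2361, 8.9443)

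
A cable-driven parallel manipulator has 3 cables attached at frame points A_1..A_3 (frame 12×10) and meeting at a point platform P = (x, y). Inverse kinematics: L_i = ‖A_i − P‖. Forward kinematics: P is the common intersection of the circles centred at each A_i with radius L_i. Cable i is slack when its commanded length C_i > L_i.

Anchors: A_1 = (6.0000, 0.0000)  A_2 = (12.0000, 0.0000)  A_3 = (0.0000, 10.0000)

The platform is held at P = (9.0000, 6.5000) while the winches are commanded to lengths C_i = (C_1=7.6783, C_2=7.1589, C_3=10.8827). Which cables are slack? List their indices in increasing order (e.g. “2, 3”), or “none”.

1, 3

i=1: geometric 7.1589 vs commanded 7.6783 ⇒ slack
i=2: geometric 7.1589 vs commanded 7.1589 ⇒ taut
i=3: geometric 9.6566 vs commanded 10.8827 ⇒ slack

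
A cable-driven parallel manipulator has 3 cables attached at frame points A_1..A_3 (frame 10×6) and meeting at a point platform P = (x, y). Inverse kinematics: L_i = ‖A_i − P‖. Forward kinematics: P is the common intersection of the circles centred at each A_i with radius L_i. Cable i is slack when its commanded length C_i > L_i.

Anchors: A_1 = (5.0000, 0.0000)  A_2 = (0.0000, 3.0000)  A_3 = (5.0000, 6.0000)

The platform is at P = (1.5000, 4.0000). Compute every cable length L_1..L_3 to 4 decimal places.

L_1: Δ = A_1−P = (3.5000, -4.0000) → ‖Δ‖ = √28.2500 = 5.3151
L_2: Δ = A_2−P = (-1.5000, -1.0000) → ‖Δ‖ = √3.2500 = 1.8028
L_3: Δ = A_3−P = (3.5000, 2.0000) → ‖Δ‖ = √16.2500 = 4.0311

(5.3151, 1.8028, 4.0311)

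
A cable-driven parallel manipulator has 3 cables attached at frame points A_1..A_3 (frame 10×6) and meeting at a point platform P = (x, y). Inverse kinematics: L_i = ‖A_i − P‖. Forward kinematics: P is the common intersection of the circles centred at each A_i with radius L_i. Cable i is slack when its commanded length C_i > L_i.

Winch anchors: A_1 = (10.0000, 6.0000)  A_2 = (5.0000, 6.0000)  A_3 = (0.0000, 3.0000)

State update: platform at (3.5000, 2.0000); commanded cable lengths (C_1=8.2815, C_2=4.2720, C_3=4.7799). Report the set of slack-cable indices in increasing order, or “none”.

1, 3

cable 1: L_1 = ‖A_1−P‖ = 7.6322;  C_1 = 8.2815 → slack
cable 2: L_2 = ‖A_2−P‖ = 4.2720;  C_2 = 4.2720 → taut
cable 3: L_3 = ‖A_3−P‖ = 3.6401;  C_3 = 4.7799 → slack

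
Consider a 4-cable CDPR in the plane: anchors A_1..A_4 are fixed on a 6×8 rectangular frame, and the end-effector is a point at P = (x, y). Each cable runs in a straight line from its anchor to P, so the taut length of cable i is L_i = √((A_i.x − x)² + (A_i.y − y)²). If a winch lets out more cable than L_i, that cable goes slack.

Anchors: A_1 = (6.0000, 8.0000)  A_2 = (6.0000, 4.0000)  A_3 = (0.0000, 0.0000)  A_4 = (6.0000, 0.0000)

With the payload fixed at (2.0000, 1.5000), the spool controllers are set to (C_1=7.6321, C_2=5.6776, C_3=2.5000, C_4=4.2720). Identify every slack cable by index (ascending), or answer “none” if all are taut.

2

cable 1: L_1 = ‖A_1−P‖ = 7.6322;  C_1 = 7.6321 → taut
cable 2: L_2 = ‖A_2−P‖ = 4.7170;  C_2 = 5.6776 → slack
cable 3: L_3 = ‖A_3−P‖ = 2.5000;  C_3 = 2.5000 → taut
cable 4: L_4 = ‖A_4−P‖ = 4.2720;  C_4 = 4.2720 → taut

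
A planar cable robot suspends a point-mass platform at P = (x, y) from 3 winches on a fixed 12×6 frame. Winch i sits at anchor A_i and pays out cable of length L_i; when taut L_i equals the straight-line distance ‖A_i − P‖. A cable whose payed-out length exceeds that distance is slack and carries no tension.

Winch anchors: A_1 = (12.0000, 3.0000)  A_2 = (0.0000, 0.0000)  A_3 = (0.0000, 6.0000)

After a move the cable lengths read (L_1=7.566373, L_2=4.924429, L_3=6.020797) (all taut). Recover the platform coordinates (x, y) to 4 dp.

(4.5000, 2.0000)

circle eqns → linear via eq_j − eq_1; set k_j = A_j·A_j − L_j²
k_1 = 144.0000+9.0000−57.2500 = 95.7500
24.0000·x + 6.0000·y = k_1−k_2 = 120.0000
24.0000·x − 6.0000·y = k_1−k_3 = 96.0000
solve first two rows → x=4.5000, y=2.0000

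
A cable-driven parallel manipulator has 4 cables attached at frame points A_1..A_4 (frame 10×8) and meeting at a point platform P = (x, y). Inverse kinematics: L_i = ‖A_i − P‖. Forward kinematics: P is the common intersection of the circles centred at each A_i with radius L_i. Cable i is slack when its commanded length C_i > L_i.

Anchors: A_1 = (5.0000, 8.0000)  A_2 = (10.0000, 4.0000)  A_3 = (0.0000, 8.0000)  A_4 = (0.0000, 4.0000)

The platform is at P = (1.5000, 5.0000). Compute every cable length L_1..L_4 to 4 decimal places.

L_1 = √((5.0000−1.5000)² + (8.0000−5.0000)²) = 4.6098
L_2 = √((10.0000−1.5000)² + (4.0000−5.0000)²) = 8.5586
L_3 = √((0.0000−1.5000)² + (8.0000−5.0000)²) = 3.3541
L_4 = √((0.0000−1.5000)² + (4.0000−5.0000)²) = 1.8028

(4.6098, 8.5586, 3.3541, 1.8028)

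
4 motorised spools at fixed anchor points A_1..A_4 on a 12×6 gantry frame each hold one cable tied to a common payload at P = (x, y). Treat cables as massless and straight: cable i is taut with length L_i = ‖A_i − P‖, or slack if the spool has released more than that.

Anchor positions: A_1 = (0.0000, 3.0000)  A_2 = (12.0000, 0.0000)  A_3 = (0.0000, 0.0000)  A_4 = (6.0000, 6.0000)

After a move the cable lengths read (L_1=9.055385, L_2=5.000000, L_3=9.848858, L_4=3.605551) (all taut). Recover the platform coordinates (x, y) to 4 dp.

each cable: (A_i−P)·(A_i−P) = L_i²; let q_i = ‖A_i‖²−L_i²
q_1 = 0.0000+9.0000−82.0000 = -73.0000
row 1: -24.0000x + 6.0000y = -192.0000  (q_2=119.0000)
row 2: 0.0000x + 6.0000y = 24.0000  (q_3=-97.0000)
row 3: -12.0000x − 6.0000y = -132.0000  (q_4=59.0000)
Cramer on rows 1–2 → x = 9.0000, y = 4.0000
check cable 4: ‖A_4−P‖² = 13.0000 ≈ L_4² = 13.0000 ✓

(9.0000, 4.0000)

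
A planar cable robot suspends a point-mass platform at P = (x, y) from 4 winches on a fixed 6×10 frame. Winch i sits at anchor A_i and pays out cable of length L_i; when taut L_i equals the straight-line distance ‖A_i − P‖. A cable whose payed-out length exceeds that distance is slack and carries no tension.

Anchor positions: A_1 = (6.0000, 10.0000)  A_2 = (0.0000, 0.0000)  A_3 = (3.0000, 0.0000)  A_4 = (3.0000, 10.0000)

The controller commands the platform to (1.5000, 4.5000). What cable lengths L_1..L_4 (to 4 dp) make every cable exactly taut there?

cable 1: Δx=4.5000, Δy=5.5000; L_1 = √(Δx²+Δy²) = 7.1063
cable 2: Δx=-1.5000, Δy=-4.5000; L_2 = √(Δx²+Δy²) = 4.7434
cable 3: Δx=1.5000, Δy=-4.5000; L_3 = √(Δx²+Δy²) = 4.7434
cable 4: Δx=1.5000, Δy=5.5000; L_4 = √(Δx²+Δy²) = 5.7009

(7.1063, 4.7434, 4.7434, 5.7009)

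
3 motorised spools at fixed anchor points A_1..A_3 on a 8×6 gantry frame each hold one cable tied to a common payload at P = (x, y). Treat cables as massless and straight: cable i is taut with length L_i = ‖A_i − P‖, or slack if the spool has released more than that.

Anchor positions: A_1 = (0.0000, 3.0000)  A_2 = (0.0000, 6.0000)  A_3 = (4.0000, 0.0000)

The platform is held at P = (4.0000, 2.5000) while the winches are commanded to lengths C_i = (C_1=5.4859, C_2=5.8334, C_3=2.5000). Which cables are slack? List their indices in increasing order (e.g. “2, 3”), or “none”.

1, 2

i=1: geometric 4.0311 vs commanded 5.4859 ⇒ slack
i=2: geometric 5.3151 vs commanded 5.8334 ⇒ slack
i=3: geometric 2.5000 vs commanded 2.5000 ⇒ taut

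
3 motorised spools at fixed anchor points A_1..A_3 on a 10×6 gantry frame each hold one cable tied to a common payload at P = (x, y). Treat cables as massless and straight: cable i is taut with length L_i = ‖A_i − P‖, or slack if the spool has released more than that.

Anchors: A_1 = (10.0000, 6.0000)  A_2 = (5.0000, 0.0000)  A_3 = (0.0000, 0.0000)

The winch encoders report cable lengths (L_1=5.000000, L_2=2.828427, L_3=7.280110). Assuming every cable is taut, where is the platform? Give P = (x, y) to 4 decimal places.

expand ‖A_i−P‖²=L_i² and subtract eq 1 (k_i ≔ ‖A_i‖²−L_i²)
k_1 = 100.0000+36.0000−25.0000 = 111.0000
eq1−eq2 → [10.0000  12.0000]·P = 94.0000
eq1−eq3 → [20.0000  12.0000]·P = 164.0000
2×2 solve → P = (7.0000, 2.0000)

(7.0000, 2.0000)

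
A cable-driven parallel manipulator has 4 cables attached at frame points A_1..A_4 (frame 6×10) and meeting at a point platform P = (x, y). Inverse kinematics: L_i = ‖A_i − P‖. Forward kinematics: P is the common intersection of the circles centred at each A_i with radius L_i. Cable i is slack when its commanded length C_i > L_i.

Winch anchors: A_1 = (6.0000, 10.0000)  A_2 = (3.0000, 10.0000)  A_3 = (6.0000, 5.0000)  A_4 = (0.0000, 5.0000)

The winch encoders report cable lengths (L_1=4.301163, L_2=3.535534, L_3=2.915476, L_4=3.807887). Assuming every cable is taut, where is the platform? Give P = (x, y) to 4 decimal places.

expand ‖A_i−P‖²=L_i² and subtract eq 1 (q_i ≔ ‖A_i‖²−L_i²)
q_1 = 36.0000+100.0000−18.5000 = 117.5000
eq1−eq2 → [6.0000  0.0000]·P = 21.0000
eq1−eq3 → [0.0000  10.0000]·P = 65.0000
eq1−eq4 → [12.0000  10.0000]·P = 107.0000
2×2 solve → P = (3.5000, 6.5000)
check cable 4: ‖A_4−P‖² = 14.5000 ≈ L_4² = 14.5000 ✓

(3.5000, 6.5000)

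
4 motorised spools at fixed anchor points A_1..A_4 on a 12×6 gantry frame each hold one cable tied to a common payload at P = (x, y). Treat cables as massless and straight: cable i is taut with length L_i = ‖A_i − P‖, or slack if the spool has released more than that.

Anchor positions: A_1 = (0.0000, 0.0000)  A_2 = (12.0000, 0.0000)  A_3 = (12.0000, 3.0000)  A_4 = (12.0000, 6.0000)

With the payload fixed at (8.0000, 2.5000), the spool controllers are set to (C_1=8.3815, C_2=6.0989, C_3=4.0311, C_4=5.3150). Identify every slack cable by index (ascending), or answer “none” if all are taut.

i=1: geometric 8.3815 vs commanded 8.3815 ⇒ taut
i=2: geometric 4.7170 vs commanded 6.0989 ⇒ slack
i=3: geometric 4.0311 vs commanded 4.0311 ⇒ taut
i=4: geometric 5.3151 vs commanded 5.3150 ⇒ taut

2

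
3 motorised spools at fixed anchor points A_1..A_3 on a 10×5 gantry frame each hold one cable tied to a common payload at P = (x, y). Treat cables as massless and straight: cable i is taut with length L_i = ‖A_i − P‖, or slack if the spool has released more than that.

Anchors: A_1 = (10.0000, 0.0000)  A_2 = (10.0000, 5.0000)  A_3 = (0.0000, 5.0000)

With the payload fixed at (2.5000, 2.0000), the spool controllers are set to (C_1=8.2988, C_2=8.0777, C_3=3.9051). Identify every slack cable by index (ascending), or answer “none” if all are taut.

cable 1: √((7.5000)²+(-2.0000)²)=7.7621, C_1=8.2988: slack
cable 2: √((7.5000)²+(3.0000)²)=8.0777, C_2=8.0777: taut
cable 3: √((-2.5000)²+(3.0000)²)=3.9051, C_3=3.9051: taut

1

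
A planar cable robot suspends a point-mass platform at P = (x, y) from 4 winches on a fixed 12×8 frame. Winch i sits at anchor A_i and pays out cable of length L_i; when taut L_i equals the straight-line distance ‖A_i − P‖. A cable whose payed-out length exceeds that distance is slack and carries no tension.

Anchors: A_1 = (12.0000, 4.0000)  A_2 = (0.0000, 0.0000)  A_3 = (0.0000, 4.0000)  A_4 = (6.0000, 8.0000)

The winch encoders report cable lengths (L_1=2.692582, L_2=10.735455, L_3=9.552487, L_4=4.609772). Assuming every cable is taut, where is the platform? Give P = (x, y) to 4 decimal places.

expand ‖A_i−P‖²=L_i² and subtract eq 1 (k_i ≔ ‖A_i‖²−L_i²)
k_1 = 144.0000+16.0000−7.2500 = 152.7500
eq1−eq2 → [24.0000  8.0000]·P = 268.0000
eq1−eq3 → [24.0000  0.0000]·P = 228.0000
eq1−eq4 → [12.0000  -8.0000]·P = 74.0000
2×2 solve → P = (9.5000, 5.0000)
check cable 4: ‖A_4−P‖² = 21.2500 ≈ L_4² = 21.2500 ✓

(9.5000, 5.0000)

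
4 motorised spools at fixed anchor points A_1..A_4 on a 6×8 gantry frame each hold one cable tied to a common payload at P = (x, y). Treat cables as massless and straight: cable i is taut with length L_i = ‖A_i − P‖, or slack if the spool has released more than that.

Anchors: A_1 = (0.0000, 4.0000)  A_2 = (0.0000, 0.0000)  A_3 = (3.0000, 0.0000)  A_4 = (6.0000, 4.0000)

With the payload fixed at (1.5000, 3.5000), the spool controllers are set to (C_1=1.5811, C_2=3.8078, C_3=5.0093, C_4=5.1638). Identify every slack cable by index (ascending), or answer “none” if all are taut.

i=1: geometric 1.5811 vs commanded 1.5811 ⇒ taut
i=2: geometric 3.8079 vs commanded 3.8078 ⇒ taut
i=3: geometric 3.8079 vs commanded 5.0093 ⇒ slack
i=4: geometric 4.5277 vs commanded 5.1638 ⇒ slack

3, 4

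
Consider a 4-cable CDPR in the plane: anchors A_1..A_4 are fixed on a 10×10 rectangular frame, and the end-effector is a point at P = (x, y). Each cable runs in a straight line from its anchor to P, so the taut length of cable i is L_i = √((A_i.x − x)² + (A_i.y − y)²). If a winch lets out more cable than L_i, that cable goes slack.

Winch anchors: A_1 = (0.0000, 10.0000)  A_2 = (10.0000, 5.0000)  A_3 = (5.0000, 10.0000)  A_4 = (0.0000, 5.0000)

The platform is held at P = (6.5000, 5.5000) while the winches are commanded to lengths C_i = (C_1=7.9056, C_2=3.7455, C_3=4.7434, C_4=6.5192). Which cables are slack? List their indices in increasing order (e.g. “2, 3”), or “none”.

2

cable 1: L_1 = ‖A_1−P‖ = 7.9057;  C_1 = 7.9056 → taut
cable 2: L_2 = ‖A_2−P‖ = 3.5355;  C_2 = 3.7455 → slack
cable 3: L_3 = ‖A_3−P‖ = 4.7434;  C_3 = 4.7434 → taut
cable 4: L_4 = ‖A_4−P‖ = 6.5192;  C_4 = 6.5192 → taut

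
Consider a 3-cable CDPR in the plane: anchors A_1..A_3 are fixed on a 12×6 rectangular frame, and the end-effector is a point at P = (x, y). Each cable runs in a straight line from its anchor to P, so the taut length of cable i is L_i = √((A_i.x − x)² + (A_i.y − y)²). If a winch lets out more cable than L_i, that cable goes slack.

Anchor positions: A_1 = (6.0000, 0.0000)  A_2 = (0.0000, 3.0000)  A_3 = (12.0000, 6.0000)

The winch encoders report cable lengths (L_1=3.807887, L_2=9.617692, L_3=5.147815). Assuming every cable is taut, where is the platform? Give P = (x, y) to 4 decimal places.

expand ‖A_i−P‖²=L_i² and subtract eq 1 (k_i ≔ ‖A_i‖²−L_i²)
k_1 = 36.0000+0.0000−14.5000 = 21.5000
eq1−eq2 → [12.0000  -6.0000]·P = 105.0000
eq1−eq3 → [-12.0000  -12.0000]·P = -132.0000
2×2 solve → P = (9.5000, 1.5000)

(9.5000, 1.5000)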